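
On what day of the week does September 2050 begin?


Target: September 1, 2050
Anchor: Jan 1, 2050. With p = 2050 - 1 = 2049: (p + p//4 - p//100 + p//400) mod 7 = (2049 + 512 - 20 + 5) mod 7 = 2546 mod 7 = 5 -> Saturday (Mon=0 ... Sun=6)
Days before September (Jan-Aug): 243 days
Weekday index = (5 + 243) mod 7 = 3

Thursday


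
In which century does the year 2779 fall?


Century = (year - 1) // 100 + 1
= (2779 - 1) // 100 + 1
= 2778 // 100 + 1
= 27 + 1

28th century


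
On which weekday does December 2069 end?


December 2069 has 31 days
Anchor: Jan 1, 2069. With p = 2069 - 1 = 2068: (p + p//4 - p//100 + p//400) mod 7 = (2068 + 517 - 20 + 5) mod 7 = 2570 mod 7 = 1 -> Tuesday (Mon=0 ... Sun=6)
Days before December (Jan-Nov): 334; December 1 index = (1 + 334) mod 7 = 6 -> Sunday
Last day offset: 31 - 1 = 30 days
Weekday index = (6 + 30) mod 7 = 1

Tuesday, December 31


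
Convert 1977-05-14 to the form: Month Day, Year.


ISO 1977-05-14 parses as year=1977, month=05, day=14
Month 5 -> May

May 14, 1977


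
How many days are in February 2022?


February 2022 (leap year: no)

28 days


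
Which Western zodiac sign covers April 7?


Date: April 7
Conventional tropical zodiac dates: Aries from March 21 onward; Taurus starts April 20
April 7 falls within the Aries range

Aries


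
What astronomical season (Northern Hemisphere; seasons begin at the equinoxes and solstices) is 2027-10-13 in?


Date: October 13
Astronomical Autumn (approx.; exact equinox/solstice day varies by year): September 22 to December 20
October 13 falls within the Autumn window

Autumn


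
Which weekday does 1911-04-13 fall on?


Date: April 13, 1911
Anchor: Jan 1, 1911. With p = 1911 - 1 = 1910: (p + p//4 - p//100 + p//400) mod 7 = (1910 + 477 - 19 + 4) mod 7 = 2372 mod 7 = 6 -> Sunday (Mon=0 ... Sun=6)
Days before April (Jan-Mar): 90; offset = 90 + 13 - 1 = 102
Weekday index = (6 + 102) mod 7 = 3

Day of the week: Thursday


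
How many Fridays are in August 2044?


August 2044 has 31 days
Anchor: Jan 1, 2044. With p = 2044 - 1 = 2043: (p + p//4 - p//100 + p//400) mod 7 = (2043 + 510 - 20 + 5) mod 7 = 2538 mod 7 = 4 -> Friday (Mon=0 ... Sun=6)
Days before August (Jan-Jul): 213; August 1 index = (4 + 213) mod 7 = 0 -> Monday
First Friday is August 5
Fridays: 5, 12, 19, 26

4 Fridays


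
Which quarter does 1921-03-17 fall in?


Month: March (month 3)
Q1: Jan-Mar, Q2: Apr-Jun, Q3: Jul-Sep, Q4: Oct-Dec

Q1


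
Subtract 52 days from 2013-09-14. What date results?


Start: 2013-09-14, subtract 52 days
Back 14 days from September 14 reaches August 31, 2013 -> 38 left
August 2013 has 31 days -> back to July 31, 2013 -> 7 left
July 2013: 31 - 7 = 24 -> lands on July 24

Result: 2013-07-24


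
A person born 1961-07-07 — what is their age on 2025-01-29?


Birth: 1961-07-07
Reference: 2025-01-29
Year difference: 2025 - 1961 = 64
Birthday not yet reached in 2025, subtract 1

63 years old


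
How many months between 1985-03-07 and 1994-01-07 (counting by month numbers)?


From March 1985 to January 1994
9 years * 12 = 108 months, minus 2 months = 106

106 months


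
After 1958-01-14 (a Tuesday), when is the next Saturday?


Current: Tuesday
Target: Saturday
Days ahead: 4

Next Saturday: 1958-01-18


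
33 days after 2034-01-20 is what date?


Start: 2034-01-20, add 33 days
January 2034 has 31 days: 31 - 20 = 11 days to January 31 -> 22 left
February 2034: 22 <= 28 -> lands on February 22

Result: 2034-02-22


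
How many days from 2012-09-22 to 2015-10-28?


From 2012-09-22 to 2015-10-28
2012-09-22: days before September = 31 + 29 + 31 + 30 + 31 + 30 + 31 + 31 = 244 (2012 is a leap year); day of year = 244 + 22 = 266
2015-10-28: days before October = 31 + 28 + 31 + 30 + 31 + 30 + 31 + 31 + 30 = 273 (2015 is not a leap year); day of year = 273 + 28 = 301
Rest of 2012: 366 - 266 = 100
Full years 2013 (365), 2014 (365): 730
Total = 100 + 730 + 301 = 1131

1131 days


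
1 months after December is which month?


December is month 12
12 + 1 = 13; wrap: 13 - 12 = 1

January


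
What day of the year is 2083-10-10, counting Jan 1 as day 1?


Date: October 10, 2083
Days in months 1 through 9: 273
Plus 10 days in October

Day of year: 283


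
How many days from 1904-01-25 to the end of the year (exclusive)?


Day of year: 25 of 366
Remaining = 366 - 25

341 days


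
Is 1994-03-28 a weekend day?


Anchor: Jan 1, 1994. With p = 1994 - 1 = 1993: (p + p//4 - p//100 + p//400) mod 7 = (1993 + 498 - 19 + 4) mod 7 = 2476 mod 7 = 5 -> Saturday (Mon=0 ... Sun=6)
Day of year: 87; offset = 86
Weekday index = (5 + 86) mod 7 = 0 -> Monday
Weekend days: Saturday, Sunday

No


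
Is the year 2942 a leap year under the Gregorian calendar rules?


Gregorian leap year rule: divisible by 4, but not by 100, unless also by 400.
2942 is not divisible by 4 -> not a leap year

No


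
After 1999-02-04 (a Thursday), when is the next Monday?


Current: Thursday
Target: Monday
Days ahead: 4

Next Monday: 1999-02-08


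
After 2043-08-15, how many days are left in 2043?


Day of year: 227 of 365
Remaining = 365 - 227

138 days


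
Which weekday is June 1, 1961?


Target: June 1, 1961
Anchor: Jan 1, 1961. With p = 1961 - 1 = 1960: (p + p//4 - p//100 + p//400) mod 7 = (1960 + 490 - 19 + 4) mod 7 = 2435 mod 7 = 6 -> Sunday (Mon=0 ... Sun=6)
Days before June (Jan-May): 151 days
Weekday index = (6 + 151) mod 7 = 3

Thursday


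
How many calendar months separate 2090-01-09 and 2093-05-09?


From January 2090 to May 2093
3 years * 12 = 36 months, plus 4 months = 40

40 months


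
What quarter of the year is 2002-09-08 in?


Month: September (month 9)
Q1: Jan-Mar, Q2: Apr-Jun, Q3: Jul-Sep, Q4: Oct-Dec

Q3


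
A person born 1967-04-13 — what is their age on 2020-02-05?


Birth: 1967-04-13
Reference: 2020-02-05
Year difference: 2020 - 1967 = 53
Birthday not yet reached in 2020, subtract 1

52 years old


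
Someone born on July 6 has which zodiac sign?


Date: July 6
Conventional tropical zodiac dates: Cancer from June 21 onward; Leo starts July 23
July 6 falls within the Cancer range

Cancer


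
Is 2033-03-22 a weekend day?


Anchor: Jan 1, 2033. With p = 2033 - 1 = 2032: (p + p//4 - p//100 + p//400) mod 7 = (2032 + 508 - 20 + 5) mod 7 = 2525 mod 7 = 5 -> Saturday (Mon=0 ... Sun=6)
Day of year: 81; offset = 80
Weekday index = (5 + 80) mod 7 = 1 -> Tuesday
Weekend days: Saturday, Sunday

No


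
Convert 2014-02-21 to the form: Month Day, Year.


ISO 2014-02-21 parses as year=2014, month=02, day=21
Month 2 -> February

February 21, 2014


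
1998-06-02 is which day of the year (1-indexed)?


Date: June 2, 1998
Days in months 1 through 5: 151
Plus 2 days in June

Day of year: 153


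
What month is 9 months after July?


July is month 7
7 + 9 = 16; wrap: 16 - 12 = 4

April


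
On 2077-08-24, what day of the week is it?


Date: August 24, 2077
Anchor: Jan 1, 2077. With p = 2077 - 1 = 2076: (p + p//4 - p//100 + p//400) mod 7 = (2076 + 519 - 20 + 5) mod 7 = 2580 mod 7 = 4 -> Friday (Mon=0 ... Sun=6)
Days before August (Jan-Jul): 212; offset = 212 + 24 - 1 = 235
Weekday index = (4 + 235) mod 7 = 1

Day of the week: Tuesday


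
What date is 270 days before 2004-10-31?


Start: 2004-10-31, subtract 270 days
Back 31 days from October 31 reaches September 30, 2004 -> 239 left
September 2004 has 30 days -> back to August 31, 2004 -> 209 left
August 2004 has 31 days -> back to July 31, 2004 -> 178 left
July 2004 has 31 days -> back to June 30, 2004 -> 147 left
June 2004 has 30 days -> back to May 31, 2004 -> 117 left
May 2004 has 31 days -> back to April 30, 2004 -> 86 left
April 2004 has 30 days -> back to March 31, 2004 -> 56 left
March 2004 has 31 days -> back to February 29, 2004 -> 25 left
February 2004: 29 - 25 = 4 -> lands on February 4

Result: 2004-02-04


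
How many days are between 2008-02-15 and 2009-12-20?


From 2008-02-15 to 2009-12-20
2008-02-15: days before February = 31; day of year = 31 + 15 = 46
2009-12-20: days before December = 31 + 28 + 31 + 30 + 31 + 30 + 31 + 31 + 30 + 31 + 30 = 334 (2009 is not a leap year); day of year = 334 + 20 = 354
Rest of 2008: 366 - 46 = 320
Total = 320 + 354 = 674

674 days


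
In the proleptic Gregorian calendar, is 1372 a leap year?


Gregorian leap year rule: divisible by 4, but not by 100, unless also by 400.
1372 is divisible by 4 but not 100 -> leap year

Yes


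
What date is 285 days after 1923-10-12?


Start: 1923-10-12, add 285 days
October 1923 has 31 days: 31 - 12 = 19 days to October 31 -> 266 left
November 1923 has 30 days -> 236 left
December 1923 has 31 days -> 205 left
January 1924 has 31 days -> 174 left
February 1924 has 29 days -> 145 left
March 1924 has 31 days -> 114 left
April 1924 has 30 days -> 84 left
May 1924 has 31 days -> 53 left
June 1924 has 30 days -> 23 left
July 1924: 23 <= 31 -> lands on July 23

Result: 1924-07-23


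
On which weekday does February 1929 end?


February 1929 has 28 days
Anchor: Jan 1, 1929. With p = 1929 - 1 = 1928: (p + p//4 - p//100 + p//400) mod 7 = (1928 + 482 - 19 + 4) mod 7 = 2395 mod 7 = 1 -> Tuesday (Mon=0 ... Sun=6)
Days before February (Jan): 31; February 1 index = (1 + 31) mod 7 = 4 -> Friday
Last day offset: 28 - 1 = 27 days
Weekday index = (4 + 27) mod 7 = 3

Thursday, February 28


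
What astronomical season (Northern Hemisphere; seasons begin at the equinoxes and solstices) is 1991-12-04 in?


Date: December 4
Astronomical Autumn (approx.; exact equinox/solstice day varies by year): September 22 to December 20
December 4 falls within the Autumn window

Autumn


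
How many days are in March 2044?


March 2044

31 days


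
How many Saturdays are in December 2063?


December 2063 has 31 days
Anchor: Jan 1, 2063. With p = 2063 - 1 = 2062: (p + p//4 - p//100 + p//400) mod 7 = (2062 + 515 - 20 + 5) mod 7 = 2562 mod 7 = 0 -> Monday (Mon=0 ... Sun=6)
Days before December (Jan-Nov): 334; December 1 index = (0 + 334) mod 7 = 5 -> Saturday
First Saturday is December 1
Saturdays: 1, 8, 15, 22, 29

5 Saturdays


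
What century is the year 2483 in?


Century = (year - 1) // 100 + 1
= (2483 - 1) // 100 + 1
= 2482 // 100 + 1
= 24 + 1

25th century


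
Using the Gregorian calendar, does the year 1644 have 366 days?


Gregorian leap year rule: divisible by 4, but not by 100, unless also by 400.
1644 is divisible by 4 but not 100 -> leap year

Yes


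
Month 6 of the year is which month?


Month 6 of 12

June


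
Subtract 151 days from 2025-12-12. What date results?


Start: 2025-12-12, subtract 151 days
Back 12 days from December 12 reaches November 30, 2025 -> 139 left
November 2025 has 30 days -> back to October 31, 2025 -> 109 left
October 2025 has 31 days -> back to September 30, 2025 -> 78 left
September 2025 has 30 days -> back to August 31, 2025 -> 48 left
August 2025 has 31 days -> back to July 31, 2025 -> 17 left
July 2025: 31 - 17 = 14 -> lands on July 14

Result: 2025-07-14


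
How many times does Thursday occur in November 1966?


November 1966 has 30 days
Anchor: Jan 1, 1966. With p = 1966 - 1 = 1965: (p + p//4 - p//100 + p//400) mod 7 = (1965 + 491 - 19 + 4) mod 7 = 2441 mod 7 = 5 -> Saturday (Mon=0 ... Sun=6)
Days before November (Jan-Oct): 304; November 1 index = (5 + 304) mod 7 = 1 -> Tuesday
First Thursday is November 3
Thursdays: 3, 10, 17, 24

4 Thursdays


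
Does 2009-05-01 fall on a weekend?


Anchor: Jan 1, 2009. With p = 2009 - 1 = 2008: (p + p//4 - p//100 + p//400) mod 7 = (2008 + 502 - 20 + 5) mod 7 = 2495 mod 7 = 3 -> Thursday (Mon=0 ... Sun=6)
Day of year: 121; offset = 120
Weekday index = (3 + 120) mod 7 = 4 -> Friday
Weekend days: Saturday, Sunday

No


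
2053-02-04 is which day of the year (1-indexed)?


Date: February 4, 2053
Days in months 1 through 1: 31
Plus 4 days in February

Day of year: 35


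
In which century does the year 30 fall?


Century = (year - 1) // 100 + 1
= (30 - 1) // 100 + 1
= 29 // 100 + 1
= 0 + 1

1st century


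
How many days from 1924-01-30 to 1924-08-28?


From 1924-01-30 to 1924-08-28
1924-01-30: day of year = 30
1924-08-28: days before August = 31 + 29 + 31 + 30 + 31 + 30 + 31 = 213 (1924 is a leap year); day of year = 213 + 28 = 241
Same year: 241 - 30 = 211

211 days


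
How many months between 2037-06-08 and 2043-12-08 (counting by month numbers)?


From June 2037 to December 2043
6 years * 12 = 72 months, plus 6 months = 78

78 months


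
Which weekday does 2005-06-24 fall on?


Date: June 24, 2005
Anchor: Jan 1, 2005. With p = 2005 - 1 = 2004: (p + p//4 - p//100 + p//400) mod 7 = (2004 + 501 - 20 + 5) mod 7 = 2490 mod 7 = 5 -> Saturday (Mon=0 ... Sun=6)
Days before June (Jan-May): 151; offset = 151 + 24 - 1 = 174
Weekday index = (5 + 174) mod 7 = 4

Day of the week: Friday


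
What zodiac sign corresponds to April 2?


Date: April 2
Conventional tropical zodiac dates: Aries from March 21 onward; Taurus starts April 20
April 2 falls within the Aries range

Aries


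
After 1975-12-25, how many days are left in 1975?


Day of year: 359 of 365
Remaining = 365 - 359

6 days


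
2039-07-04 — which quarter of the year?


Month: July (month 7)
Q1: Jan-Mar, Q2: Apr-Jun, Q3: Jul-Sep, Q4: Oct-Dec

Q3


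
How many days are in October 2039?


October 2039

31 days


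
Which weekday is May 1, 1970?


Target: May 1, 1970
Anchor: Jan 1, 1970. With p = 1970 - 1 = 1969: (p + p//4 - p//100 + p//400) mod 7 = (1969 + 492 - 19 + 4) mod 7 = 2446 mod 7 = 3 -> Thursday (Mon=0 ... Sun=6)
Days before May (Jan-Apr): 120 days
Weekday index = (3 + 120) mod 7 = 4

Friday


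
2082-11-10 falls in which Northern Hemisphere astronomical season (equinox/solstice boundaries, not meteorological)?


Date: November 10
Astronomical Autumn (approx.; exact equinox/solstice day varies by year): September 22 to December 20
November 10 falls within the Autumn window

Autumn


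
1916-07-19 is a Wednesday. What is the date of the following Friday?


Current: Wednesday
Target: Friday
Days ahead: 2

Next Friday: 1916-07-21


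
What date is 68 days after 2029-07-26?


Start: 2029-07-26, add 68 days
July 2029 has 31 days: 31 - 26 = 5 days to July 31 -> 63 left
August 2029 has 31 days -> 32 left
September 2029 has 30 days -> 2 left
October 2029: 2 <= 31 -> lands on October 2

Result: 2029-10-02


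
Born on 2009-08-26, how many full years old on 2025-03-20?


Birth: 2009-08-26
Reference: 2025-03-20
Year difference: 2025 - 2009 = 16
Birthday not yet reached in 2025, subtract 1

15 years old


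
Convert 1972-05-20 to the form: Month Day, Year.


ISO 1972-05-20 parses as year=1972, month=05, day=20
Month 5 -> May

May 20, 1972


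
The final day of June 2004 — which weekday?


June 2004 has 30 days
Anchor: Jan 1, 2004. With p = 2004 - 1 = 2003: (p + p//4 - p//100 + p//400) mod 7 = (2003 + 500 - 20 + 5) mod 7 = 2488 mod 7 = 3 -> Thursday (Mon=0 ... Sun=6)
Days before June (Jan-May): 152; June 1 index = (3 + 152) mod 7 = 1 -> Tuesday
Last day offset: 30 - 1 = 29 days
Weekday index = (1 + 29) mod 7 = 2

Wednesday, June 30


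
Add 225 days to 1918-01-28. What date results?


Start: 1918-01-28, add 225 days
January 1918 has 31 days: 31 - 28 = 3 days to January 31 -> 222 left
February 1918 has 28 days -> 194 left
March 1918 has 31 days -> 163 left
April 1918 has 30 days -> 133 left
May 1918 has 31 days -> 102 left
June 1918 has 30 days -> 72 left
July 1918 has 31 days -> 41 left
August 1918 has 31 days -> 10 left
September 1918: 10 <= 30 -> lands on September 10

Result: 1918-09-10


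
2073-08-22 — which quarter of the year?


Month: August (month 8)
Q1: Jan-Mar, Q2: Apr-Jun, Q3: Jul-Sep, Q4: Oct-Dec

Q3


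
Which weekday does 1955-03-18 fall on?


Date: March 18, 1955
Anchor: Jan 1, 1955. With p = 1955 - 1 = 1954: (p + p//4 - p//100 + p//400) mod 7 = (1954 + 488 - 19 + 4) mod 7 = 2427 mod 7 = 5 -> Saturday (Mon=0 ... Sun=6)
Days before March (Jan-Feb): 59; offset = 59 + 18 - 1 = 76
Weekday index = (5 + 76) mod 7 = 4

Day of the week: Friday


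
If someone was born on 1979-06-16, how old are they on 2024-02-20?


Birth: 1979-06-16
Reference: 2024-02-20
Year difference: 2024 - 1979 = 45
Birthday not yet reached in 2024, subtract 1

44 years old


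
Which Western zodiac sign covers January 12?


Date: January 12
Conventional tropical zodiac dates: Capricorn from December 22 onward; Aquarius starts January 20
January 12 falls within the Capricorn range

Capricorn


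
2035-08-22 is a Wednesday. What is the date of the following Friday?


Current: Wednesday
Target: Friday
Days ahead: 2

Next Friday: 2035-08-24


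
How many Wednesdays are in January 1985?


January 1985 has 31 days
Anchor: Jan 1, 1985. With p = 1985 - 1 = 1984: (p + p//4 - p//100 + p//400) mod 7 = (1984 + 496 - 19 + 4) mod 7 = 2465 mod 7 = 1 -> Tuesday (Mon=0 ... Sun=6)
January 1 is the anchor itself -> Tuesday
First Wednesday is January 2
Wednesdays: 2, 9, 16, 23, 30

5 Wednesdays


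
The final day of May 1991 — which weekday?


May 1991 has 31 days
Anchor: Jan 1, 1991. With p = 1991 - 1 = 1990: (p + p//4 - p//100 + p//400) mod 7 = (1990 + 497 - 19 + 4) mod 7 = 2472 mod 7 = 1 -> Tuesday (Mon=0 ... Sun=6)
Days before May (Jan-Apr): 120; May 1 index = (1 + 120) mod 7 = 2 -> Wednesday
Last day offset: 31 - 1 = 30 days
Weekday index = (2 + 30) mod 7 = 4

Friday, May 31


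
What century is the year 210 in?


Century = (year - 1) // 100 + 1
= (210 - 1) // 100 + 1
= 209 // 100 + 1
= 2 + 1

3rd century


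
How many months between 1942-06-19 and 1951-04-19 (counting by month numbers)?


From June 1942 to April 1951
9 years * 12 = 108 months, minus 2 months = 106

106 months


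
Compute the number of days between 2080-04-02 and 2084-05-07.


From 2080-04-02 to 2084-05-07
2080-04-02: days before April = 31 + 29 + 31 = 91 (2080 is a leap year); day of year = 91 + 2 = 93
2084-05-07: days before May = 31 + 29 + 31 + 30 = 121 (2084 is a leap year); day of year = 121 + 7 = 128
Rest of 2080: 366 - 93 = 273
Full years 2081 (365), 2082 (365), 2083 (365): 1095
Total = 273 + 1095 + 128 = 1496

1496 days


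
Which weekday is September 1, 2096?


Target: September 1, 2096
Anchor: Jan 1, 2096. With p = 2096 - 1 = 2095: (p + p//4 - p//100 + p//400) mod 7 = (2095 + 523 - 20 + 5) mod 7 = 2603 mod 7 = 6 -> Sunday (Mon=0 ... Sun=6)
Days before September (Jan-Aug): 244 days
Weekday index = (6 + 244) mod 7 = 5

Saturday


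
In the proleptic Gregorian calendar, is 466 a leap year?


Gregorian leap year rule: divisible by 4, but not by 100, unless also by 400.
466 is not divisible by 4 -> not a leap year

No


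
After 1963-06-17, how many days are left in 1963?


Day of year: 168 of 365
Remaining = 365 - 168

197 days


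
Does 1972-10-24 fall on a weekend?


Anchor: Jan 1, 1972. With p = 1972 - 1 = 1971: (p + p//4 - p//100 + p//400) mod 7 = (1971 + 492 - 19 + 4) mod 7 = 2448 mod 7 = 5 -> Saturday (Mon=0 ... Sun=6)
Day of year: 298; offset = 297
Weekday index = (5 + 297) mod 7 = 1 -> Tuesday
Weekend days: Saturday, Sunday

No


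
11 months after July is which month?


July is month 7
7 + 11 = 18; wrap: 18 - 12 = 6

June


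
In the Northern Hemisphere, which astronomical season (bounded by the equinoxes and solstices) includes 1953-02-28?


Date: February 28
Astronomical Winter (approx.; exact equinox/solstice day varies by year): December 21 to March 19
February 28 falls within the Winter window

Winter


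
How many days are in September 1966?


September 1966

30 days


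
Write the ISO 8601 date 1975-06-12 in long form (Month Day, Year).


ISO 1975-06-12 parses as year=1975, month=06, day=12
Month 6 -> June

June 12, 1975


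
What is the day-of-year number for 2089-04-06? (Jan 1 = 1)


Date: April 6, 2089
Days in months 1 through 3: 90
Plus 6 days in April

Day of year: 96


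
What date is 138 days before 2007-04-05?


Start: 2007-04-05, subtract 138 days
Back 5 days from April 5 reaches March 31, 2007 -> 133 left
March 2007 has 31 days -> back to February 28, 2007 -> 102 left
February 2007 has 28 days -> back to January 31, 2007 -> 74 left
January 2007 has 31 days -> back to December 31, 2006 -> 43 left
December 2006 has 31 days -> back to November 30, 2006 -> 12 left
November 2006: 30 - 12 = 18 -> lands on November 18

Result: 2006-11-18


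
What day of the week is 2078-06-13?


Date: June 13, 2078
Anchor: Jan 1, 2078. With p = 2078 - 1 = 2077: (p + p//4 - p//100 + p//400) mod 7 = (2077 + 519 - 20 + 5) mod 7 = 2581 mod 7 = 5 -> Saturday (Mon=0 ... Sun=6)
Days before June (Jan-May): 151; offset = 151 + 13 - 1 = 163
Weekday index = (5 + 163) mod 7 = 0

Day of the week: Monday


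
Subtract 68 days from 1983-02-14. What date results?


Start: 1983-02-14, subtract 68 days
Back 14 days from February 14 reaches January 31, 1983 -> 54 left
January 1983 has 31 days -> back to December 31, 1982 -> 23 left
December 1982: 31 - 23 = 8 -> lands on December 8

Result: 1982-12-08


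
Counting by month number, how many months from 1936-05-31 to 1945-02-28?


From May 1936 to February 1945
9 years * 12 = 108 months, minus 3 months = 105

105 months


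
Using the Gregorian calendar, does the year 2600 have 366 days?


Gregorian leap year rule: divisible by 4, but not by 100, unless also by 400.
2600 is divisible by 100 but not 400 -> not a leap year

No


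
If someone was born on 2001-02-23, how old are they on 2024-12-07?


Birth: 2001-02-23
Reference: 2024-12-07
Year difference: 2024 - 2001 = 23

23 years old


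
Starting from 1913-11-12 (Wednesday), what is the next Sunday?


Current: Wednesday
Target: Sunday
Days ahead: 4

Next Sunday: 1913-11-16


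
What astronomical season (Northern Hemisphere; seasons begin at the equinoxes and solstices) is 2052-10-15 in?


Date: October 15
Astronomical Autumn (approx.; exact equinox/solstice day varies by year): September 22 to December 20
October 15 falls within the Autumn window

Autumn


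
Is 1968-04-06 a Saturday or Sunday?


Anchor: Jan 1, 1968. With p = 1968 - 1 = 1967: (p + p//4 - p//100 + p//400) mod 7 = (1967 + 491 - 19 + 4) mod 7 = 2443 mod 7 = 0 -> Monday (Mon=0 ... Sun=6)
Day of year: 97; offset = 96
Weekday index = (0 + 96) mod 7 = 5 -> Saturday
Weekend days: Saturday, Sunday

Yes


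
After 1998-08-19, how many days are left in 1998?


Day of year: 231 of 365
Remaining = 365 - 231

134 days


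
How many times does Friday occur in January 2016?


January 2016 has 31 days
Anchor: Jan 1, 2016. With p = 2016 - 1 = 2015: (p + p//4 - p//100 + p//400) mod 7 = (2015 + 503 - 20 + 5) mod 7 = 2503 mod 7 = 4 -> Friday (Mon=0 ... Sun=6)
January 1 is the anchor itself -> Friday
First Friday is January 1
Fridays: 1, 8, 15, 22, 29

5 Fridays


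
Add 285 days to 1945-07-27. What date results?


Start: 1945-07-27, add 285 days
July 1945 has 31 days: 31 - 27 = 4 days to July 31 -> 281 left
August 1945 has 31 days -> 250 left
September 1945 has 30 days -> 220 left
October 1945 has 31 days -> 189 left
November 1945 has 30 days -> 159 left
December 1945 has 31 days -> 128 left
January 1946 has 31 days -> 97 left
February 1946 has 28 days -> 69 left
March 1946 has 31 days -> 38 left
April 1946 has 30 days -> 8 left
May 1946: 8 <= 31 -> lands on May 8

Result: 1946-05-08


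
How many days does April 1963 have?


April 1963

30 days


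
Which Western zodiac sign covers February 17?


Date: February 17
Conventional tropical zodiac dates: Aquarius from January 20 onward; Pisces starts February 19
February 17 falls within the Aquarius range

Aquarius


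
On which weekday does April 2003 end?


April 2003 has 30 days
Anchor: Jan 1, 2003. With p = 2003 - 1 = 2002: (p + p//4 - p//100 + p//400) mod 7 = (2002 + 500 - 20 + 5) mod 7 = 2487 mod 7 = 2 -> Wednesday (Mon=0 ... Sun=6)
Days before April (Jan-Mar): 90; April 1 index = (2 + 90) mod 7 = 1 -> Tuesday
Last day offset: 30 - 1 = 29 days
Weekday index = (1 + 29) mod 7 = 2

Wednesday, April 30


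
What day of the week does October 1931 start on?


Target: October 1, 1931
Anchor: Jan 1, 1931. With p = 1931 - 1 = 1930: (p + p//4 - p//100 + p//400) mod 7 = (1930 + 482 - 19 + 4) mod 7 = 2397 mod 7 = 3 -> Thursday (Mon=0 ... Sun=6)
Days before October (Jan-Sep): 273 days
Weekday index = (3 + 273) mod 7 = 3

Thursday


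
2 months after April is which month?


April is month 4
4 + 2 = 6

June


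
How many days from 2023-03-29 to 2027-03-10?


From 2023-03-29 to 2027-03-10
2023-03-29: days before March = 31 + 28 = 59 (2023 is not a leap year); day of year = 59 + 29 = 88
2027-03-10: days before March = 31 + 28 = 59 (2027 is not a leap year); day of year = 59 + 10 = 69
Rest of 2023: 365 - 88 = 277
Full years 2024 (366), 2025 (365), 2026 (365): 1096
Total = 277 + 1096 + 69 = 1442

1442 days


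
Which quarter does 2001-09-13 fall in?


Month: September (month 9)
Q1: Jan-Mar, Q2: Apr-Jun, Q3: Jul-Sep, Q4: Oct-Dec

Q3


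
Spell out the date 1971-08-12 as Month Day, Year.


ISO 1971-08-12 parses as year=1971, month=08, day=12
Month 8 -> August

August 12, 1971


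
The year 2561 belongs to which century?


Century = (year - 1) // 100 + 1
= (2561 - 1) // 100 + 1
= 2560 // 100 + 1
= 25 + 1

26th century


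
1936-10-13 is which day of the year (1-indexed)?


Date: October 13, 1936
Days in months 1 through 9: 274
Plus 13 days in October

Day of year: 287


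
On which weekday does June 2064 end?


June 2064 has 30 days
Anchor: Jan 1, 2064. With p = 2064 - 1 = 2063: (p + p//4 - p//100 + p//400) mod 7 = (2063 + 515 - 20 + 5) mod 7 = 2563 mod 7 = 1 -> Tuesday (Mon=0 ... Sun=6)
Days before June (Jan-May): 152; June 1 index = (1 + 152) mod 7 = 6 -> Sunday
Last day offset: 30 - 1 = 29 days
Weekday index = (6 + 29) mod 7 = 0

Monday, June 30


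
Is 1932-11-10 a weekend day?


Anchor: Jan 1, 1932. With p = 1932 - 1 = 1931: (p + p//4 - p//100 + p//400) mod 7 = (1931 + 482 - 19 + 4) mod 7 = 2398 mod 7 = 4 -> Friday (Mon=0 ... Sun=6)
Day of year: 315; offset = 314
Weekday index = (4 + 314) mod 7 = 3 -> Thursday
Weekend days: Saturday, Sunday

No


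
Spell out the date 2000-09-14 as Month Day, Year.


ISO 2000-09-14 parses as year=2000, month=09, day=14
Month 9 -> September

September 14, 2000


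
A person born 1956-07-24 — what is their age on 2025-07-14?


Birth: 1956-07-24
Reference: 2025-07-14
Year difference: 2025 - 1956 = 69
Birthday not yet reached in 2025, subtract 1

68 years old


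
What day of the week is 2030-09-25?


Date: September 25, 2030
Anchor: Jan 1, 2030. With p = 2030 - 1 = 2029: (p + p//4 - p//100 + p//400) mod 7 = (2029 + 507 - 20 + 5) mod 7 = 2521 mod 7 = 1 -> Tuesday (Mon=0 ... Sun=6)
Days before September (Jan-Aug): 243; offset = 243 + 25 - 1 = 267
Weekday index = (1 + 267) mod 7 = 2

Day of the week: Wednesday


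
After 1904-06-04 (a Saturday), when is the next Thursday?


Current: Saturday
Target: Thursday
Days ahead: 5

Next Thursday: 1904-06-09


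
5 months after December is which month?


December is month 12
12 + 5 = 17; wrap: 17 - 12 = 5

May


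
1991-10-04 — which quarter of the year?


Month: October (month 10)
Q1: Jan-Mar, Q2: Apr-Jun, Q3: Jul-Sep, Q4: Oct-Dec

Q4


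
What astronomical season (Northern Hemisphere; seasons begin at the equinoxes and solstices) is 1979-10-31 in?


Date: October 31
Astronomical Autumn (approx.; exact equinox/solstice day varies by year): September 22 to December 20
October 31 falls within the Autumn window

Autumn


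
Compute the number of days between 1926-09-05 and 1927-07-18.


From 1926-09-05 to 1927-07-18
1926-09-05: days before September = 31 + 28 + 31 + 30 + 31 + 30 + 31 + 31 = 243 (1926 is not a leap year); day of year = 243 + 5 = 248
1927-07-18: days before July = 31 + 28 + 31 + 30 + 31 + 30 = 181 (1927 is not a leap year); day of year = 181 + 18 = 199
Rest of 1926: 365 - 248 = 117
Total = 117 + 199 = 316

316 days


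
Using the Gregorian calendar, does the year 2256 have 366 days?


Gregorian leap year rule: divisible by 4, but not by 100, unless also by 400.
2256 is divisible by 4 but not 100 -> leap year

Yes


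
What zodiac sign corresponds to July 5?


Date: July 5
Conventional tropical zodiac dates: Cancer from June 21 onward; Leo starts July 23
July 5 falls within the Cancer range

Cancer


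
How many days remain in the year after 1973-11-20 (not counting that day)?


Day of year: 324 of 365
Remaining = 365 - 324

41 days


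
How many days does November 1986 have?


November 1986

30 days


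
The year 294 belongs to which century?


Century = (year - 1) // 100 + 1
= (294 - 1) // 100 + 1
= 293 // 100 + 1
= 2 + 1

3rd century


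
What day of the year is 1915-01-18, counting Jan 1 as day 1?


Date: January 18, 1915
No months before January
Plus 18 days in January

Day of year: 18


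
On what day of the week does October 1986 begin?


Target: October 1, 1986
Anchor: Jan 1, 1986. With p = 1986 - 1 = 1985: (p + p//4 - p//100 + p//400) mod 7 = (1985 + 496 - 19 + 4) mod 7 = 2466 mod 7 = 2 -> Wednesday (Mon=0 ... Sun=6)
Days before October (Jan-Sep): 273 days
Weekday index = (2 + 273) mod 7 = 2

Wednesday


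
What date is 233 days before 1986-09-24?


Start: 1986-09-24, subtract 233 days
Back 24 days from September 24 reaches August 31, 1986 -> 209 left
August 1986 has 31 days -> back to July 31, 1986 -> 178 left
July 1986 has 31 days -> back to June 30, 1986 -> 147 left
June 1986 has 30 days -> back to May 31, 1986 -> 117 left
May 1986 has 31 days -> back to April 30, 1986 -> 86 left
April 1986 has 30 days -> back to March 31, 1986 -> 56 left
March 1986 has 31 days -> back to February 28, 1986 -> 25 left
February 1986: 28 - 25 = 3 -> lands on February 3

Result: 1986-02-03


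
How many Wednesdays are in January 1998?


January 1998 has 31 days
Anchor: Jan 1, 1998. With p = 1998 - 1 = 1997: (p + p//4 - p//100 + p//400) mod 7 = (1997 + 499 - 19 + 4) mod 7 = 2481 mod 7 = 3 -> Thursday (Mon=0 ... Sun=6)
January 1 is the anchor itself -> Thursday
First Wednesday is January 7
Wednesdays: 7, 14, 21, 28

4 Wednesdays


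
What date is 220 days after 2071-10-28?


Start: 2071-10-28, add 220 days
October 2071 has 31 days: 31 - 28 = 3 days to October 31 -> 217 left
November 2071 has 30 days -> 187 left
December 2071 has 31 days -> 156 left
January 2072 has 31 days -> 125 left
February 2072 has 29 days -> 96 left
March 2072 has 31 days -> 65 left
April 2072 has 30 days -> 35 left
May 2072 has 31 days -> 4 left
June 2072: 4 <= 30 -> lands on June 4

Result: 2072-06-04


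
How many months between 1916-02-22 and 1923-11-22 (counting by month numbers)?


From February 1916 to November 1923
7 years * 12 = 84 months, plus 9 months = 93

93 months


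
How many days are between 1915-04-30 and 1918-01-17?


From 1915-04-30 to 1918-01-17
1915-04-30: days before April = 31 + 28 + 31 = 90 (1915 is not a leap year); day of year = 90 + 30 = 120
1918-01-17: day of year = 17
Rest of 1915: 365 - 120 = 245
Full years 1916 (366), 1917 (365): 731
Total = 245 + 731 + 17 = 993

993 days


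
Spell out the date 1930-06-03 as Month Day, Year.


ISO 1930-06-03 parses as year=1930, month=06, day=03
Month 6 -> June

June 3, 1930


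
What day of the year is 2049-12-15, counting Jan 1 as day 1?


Date: December 15, 2049
Days in months 1 through 11: 334
Plus 15 days in December

Day of year: 349


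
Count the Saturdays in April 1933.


April 1933 has 30 days
Anchor: Jan 1, 1933. With p = 1933 - 1 = 1932: (p + p//4 - p//100 + p//400) mod 7 = (1932 + 483 - 19 + 4) mod 7 = 2400 mod 7 = 6 -> Sunday (Mon=0 ... Sun=6)
Days before April (Jan-Mar): 90; April 1 index = (6 + 90) mod 7 = 5 -> Saturday
First Saturday is April 1
Saturdays: 1, 8, 15, 22, 29

5 Saturdays


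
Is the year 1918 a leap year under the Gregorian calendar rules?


Gregorian leap year rule: divisible by 4, but not by 100, unless also by 400.
1918 is not divisible by 4 -> not a leap year

No


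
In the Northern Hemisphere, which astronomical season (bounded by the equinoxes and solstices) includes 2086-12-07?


Date: December 7
Astronomical Autumn (approx.; exact equinox/solstice day varies by year): September 22 to December 20
December 7 falls within the Autumn window

Autumn


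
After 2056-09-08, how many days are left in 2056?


Day of year: 252 of 366
Remaining = 366 - 252

114 days


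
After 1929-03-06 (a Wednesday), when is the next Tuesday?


Current: Wednesday
Target: Tuesday
Days ahead: 6

Next Tuesday: 1929-03-12


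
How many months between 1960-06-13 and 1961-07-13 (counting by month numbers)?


From June 1960 to July 1961
1 year * 12 = 12 months, plus 1 month = 13

13 months


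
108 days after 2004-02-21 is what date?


Start: 2004-02-21, add 108 days
February 2004 has 29 days: 29 - 21 = 8 days to February 29 -> 100 left
March 2004 has 31 days -> 69 left
April 2004 has 30 days -> 39 left
May 2004 has 31 days -> 8 left
June 2004: 8 <= 30 -> lands on June 8

Result: 2004-06-08


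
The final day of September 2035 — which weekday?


September 2035 has 30 days
Anchor: Jan 1, 2035. With p = 2035 - 1 = 2034: (p + p//4 - p//100 + p//400) mod 7 = (2034 + 508 - 20 + 5) mod 7 = 2527 mod 7 = 0 -> Monday (Mon=0 ... Sun=6)
Days before September (Jan-Aug): 243; September 1 index = (0 + 243) mod 7 = 5 -> Saturday
Last day offset: 30 - 1 = 29 days
Weekday index = (5 + 29) mod 7 = 6

Sunday, September 30


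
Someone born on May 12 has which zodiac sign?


Date: May 12
Conventional tropical zodiac dates: Taurus from April 20 onward; Gemini starts May 21
May 12 falls within the Taurus range

Taurus


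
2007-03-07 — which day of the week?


Date: March 7, 2007
Anchor: Jan 1, 2007. With p = 2007 - 1 = 2006: (p + p//4 - p//100 + p//400) mod 7 = (2006 + 501 - 20 + 5) mod 7 = 2492 mod 7 = 0 -> Monday (Mon=0 ... Sun=6)
Days before March (Jan-Feb): 59; offset = 59 + 7 - 1 = 65
Weekday index = (0 + 65) mod 7 = 2

Day of the week: Wednesday


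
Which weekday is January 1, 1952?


Target: January 1, 1952
Anchor: Jan 1, 1952. With p = 1952 - 1 = 1951: (p + p//4 - p//100 + p//400) mod 7 = (1951 + 487 - 19 + 4) mod 7 = 2423 mod 7 = 1 -> Tuesday (Mon=0 ... Sun=6)
Offset from anchor: 0 days
Weekday index = (1 + 0) mod 7 = 1

Tuesday


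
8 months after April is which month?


April is month 4
4 + 8 = 12

December


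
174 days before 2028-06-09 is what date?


Start: 2028-06-09, subtract 174 days
Back 9 days from June 9 reaches May 31, 2028 -> 165 left
May 2028 has 31 days -> back to April 30, 2028 -> 134 left
April 2028 has 30 days -> back to March 31, 2028 -> 104 left
March 2028 has 31 days -> back to February 29, 2028 -> 73 left
February 2028 has 29 days -> back to January 31, 2028 -> 44 left
January 2028 has 31 days -> back to December 31, 2027 -> 13 left
December 2027: 31 - 13 = 18 -> lands on December 18

Result: 2027-12-18


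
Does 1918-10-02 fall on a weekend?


Anchor: Jan 1, 1918. With p = 1918 - 1 = 1917: (p + p//4 - p//100 + p//400) mod 7 = (1917 + 479 - 19 + 4) mod 7 = 2381 mod 7 = 1 -> Tuesday (Mon=0 ... Sun=6)
Day of year: 275; offset = 274
Weekday index = (1 + 274) mod 7 = 2 -> Wednesday
Weekend days: Saturday, Sunday

No


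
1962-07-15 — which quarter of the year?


Month: July (month 7)
Q1: Jan-Mar, Q2: Apr-Jun, Q3: Jul-Sep, Q4: Oct-Dec

Q3


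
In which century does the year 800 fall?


Century = (year - 1) // 100 + 1
= (800 - 1) // 100 + 1
= 799 // 100 + 1
= 7 + 1

8th century


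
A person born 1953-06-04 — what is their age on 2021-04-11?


Birth: 1953-06-04
Reference: 2021-04-11
Year difference: 2021 - 1953 = 68
Birthday not yet reached in 2021, subtract 1

67 years old


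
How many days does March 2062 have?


March 2062

31 days


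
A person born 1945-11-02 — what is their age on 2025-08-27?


Birth: 1945-11-02
Reference: 2025-08-27
Year difference: 2025 - 1945 = 80
Birthday not yet reached in 2025, subtract 1

79 years old


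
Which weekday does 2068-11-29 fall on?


Date: November 29, 2068
Anchor: Jan 1, 2068. With p = 2068 - 1 = 2067: (p + p//4 - p//100 + p//400) mod 7 = (2067 + 516 - 20 + 5) mod 7 = 2568 mod 7 = 6 -> Sunday (Mon=0 ... Sun=6)
Days before November (Jan-Oct): 305; offset = 305 + 29 - 1 = 333
Weekday index = (6 + 333) mod 7 = 3

Day of the week: Thursday


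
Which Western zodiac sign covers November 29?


Date: November 29
Conventional tropical zodiac dates: Sagittarius from November 22 onward; Capricorn starts December 22
November 29 falls within the Sagittarius range

Sagittarius


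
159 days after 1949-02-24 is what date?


Start: 1949-02-24, add 159 days
February 1949 has 28 days: 28 - 24 = 4 days to February 28 -> 155 left
March 1949 has 31 days -> 124 left
April 1949 has 30 days -> 94 left
May 1949 has 31 days -> 63 left
June 1949 has 30 days -> 33 left
July 1949 has 31 days -> 2 left
August 1949: 2 <= 31 -> lands on August 2

Result: 1949-08-02


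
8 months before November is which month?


November is month 11
11 - 8 = 3

March


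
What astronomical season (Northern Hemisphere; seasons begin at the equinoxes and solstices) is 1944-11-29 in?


Date: November 29
Astronomical Autumn (approx.; exact equinox/solstice day varies by year): September 22 to December 20
November 29 falls within the Autumn window

Autumn


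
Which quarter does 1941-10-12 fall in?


Month: October (month 10)
Q1: Jan-Mar, Q2: Apr-Jun, Q3: Jul-Sep, Q4: Oct-Dec

Q4


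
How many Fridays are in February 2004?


February 2004 has 29 days
Anchor: Jan 1, 2004. With p = 2004 - 1 = 2003: (p + p//4 - p//100 + p//400) mod 7 = (2003 + 500 - 20 + 5) mod 7 = 2488 mod 7 = 3 -> Thursday (Mon=0 ... Sun=6)
Days before February (Jan): 31; February 1 index = (3 + 31) mod 7 = 6 -> Sunday
First Friday is February 6
Fridays: 6, 13, 20, 27

4 Fridays


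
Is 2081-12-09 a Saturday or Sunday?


Anchor: Jan 1, 2081. With p = 2081 - 1 = 2080: (p + p//4 - p//100 + p//400) mod 7 = (2080 + 520 - 20 + 5) mod 7 = 2585 mod 7 = 2 -> Wednesday (Mon=0 ... Sun=6)
Day of year: 343; offset = 342
Weekday index = (2 + 342) mod 7 = 1 -> Tuesday
Weekend days: Saturday, Sunday

No


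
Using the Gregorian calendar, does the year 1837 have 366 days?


Gregorian leap year rule: divisible by 4, but not by 100, unless also by 400.
1837 is not divisible by 4 -> not a leap year

No


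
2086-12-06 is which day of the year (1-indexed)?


Date: December 6, 2086
Days in months 1 through 11: 334
Plus 6 days in December

Day of year: 340


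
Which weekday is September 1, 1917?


Target: September 1, 1917
Anchor: Jan 1, 1917. With p = 1917 - 1 = 1916: (p + p//4 - p//100 + p//400) mod 7 = (1916 + 479 - 19 + 4) mod 7 = 2380 mod 7 = 0 -> Monday (Mon=0 ... Sun=6)
Days before September (Jan-Aug): 243 days
Weekday index = (0 + 243) mod 7 = 5

Saturday


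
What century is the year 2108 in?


Century = (year - 1) // 100 + 1
= (2108 - 1) // 100 + 1
= 2107 // 100 + 1
= 21 + 1

22nd century


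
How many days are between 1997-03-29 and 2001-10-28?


From 1997-03-29 to 2001-10-28
1997-03-29: days before March = 31 + 28 = 59 (1997 is not a leap year); day of year = 59 + 29 = 88
2001-10-28: days before October = 31 + 28 + 31 + 30 + 31 + 30 + 31 + 31 + 30 = 273 (2001 is not a leap year); day of year = 273 + 28 = 301
Rest of 1997: 365 - 88 = 277
Full years 1998 (365), 1999 (365), 2000 (366): 1096
Total = 277 + 1096 + 301 = 1674

1674 days


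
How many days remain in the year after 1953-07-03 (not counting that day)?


Day of year: 184 of 365
Remaining = 365 - 184

181 days
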